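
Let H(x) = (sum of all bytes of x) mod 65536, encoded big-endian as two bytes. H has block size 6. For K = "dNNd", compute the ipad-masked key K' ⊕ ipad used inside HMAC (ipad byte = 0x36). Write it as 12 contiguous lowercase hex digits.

Key "dNNd" = 64 4e 4e 64 is 4 bytes ≤ B = 6; zero-pad to 6 bytes: K' = 64 4e 4e 64 00 00.
XOR each byte with 0x36: 64⊕36=52, 4e⊕36=78, 4e⊕36=78, 64⊕36=52, 00⊕36=36, 00⊕36=36.

527878523636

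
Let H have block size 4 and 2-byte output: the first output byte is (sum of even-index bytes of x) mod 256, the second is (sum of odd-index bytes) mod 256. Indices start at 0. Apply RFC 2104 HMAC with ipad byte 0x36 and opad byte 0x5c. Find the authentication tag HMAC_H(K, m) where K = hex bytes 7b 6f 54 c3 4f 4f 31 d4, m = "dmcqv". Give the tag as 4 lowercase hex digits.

Key hex bytes 7b 6f 54 c3 4f 4f 31 d4 is 8 bytes > B = 4, so hash it first: H(key) = 4f 55, then zero-pad to 4 bytes: K' = 4f 55 00 00.
K' ⊕ ipad = 79 63 36 36.  K' ⊕ opad = 13 09 5c 5c.
Inner input = (K'⊕ipad) ∥ m = 79 63 36 36 ∥ 64 6d 63 71 76.
Inner hash: even-index sum = 492 mod 256 = 236; odd-index sum = 375 mod 256 = 119 → ec 77.
Outer input = (K'⊕opad) ∥ inner = 13 09 5c 5c ∥ ec 77.
Outer hash (tag): even-index sum = 347 mod 256 = 91; odd-index sum = 220 mod 256 = 220 → 5b dc.

5bdc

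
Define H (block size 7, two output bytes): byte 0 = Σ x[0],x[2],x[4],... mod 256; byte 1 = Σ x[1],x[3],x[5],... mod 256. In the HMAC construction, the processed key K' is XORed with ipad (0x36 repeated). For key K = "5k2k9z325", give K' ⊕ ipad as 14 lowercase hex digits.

Key "5k2k9z325" = 35 6b 32 6b 39 7a 33 32 35 is 9 bytes > B = 7, so hash it first: H(key) = 08 82, then zero-pad to 7 bytes: K' = 08 82 00 00 00 00 00.
XOR each byte with 0x36: 08⊕36=3e, 82⊕36=b4, 00⊕36=36, 00⊕36=36, 00⊕36=36, 00⊕36=36, 00⊕36=36.

3eb43636363636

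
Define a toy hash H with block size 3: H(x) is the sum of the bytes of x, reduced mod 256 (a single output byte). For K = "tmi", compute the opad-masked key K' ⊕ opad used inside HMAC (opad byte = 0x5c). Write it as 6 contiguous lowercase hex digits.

283135

Key "tmi" = 74 6d 69 is exactly B = 3 bytes: K' = 74 6d 69.
XOR each byte with 0x5c: 74⊕5c=28, 6d⊕5c=31, 69⊕5c=35.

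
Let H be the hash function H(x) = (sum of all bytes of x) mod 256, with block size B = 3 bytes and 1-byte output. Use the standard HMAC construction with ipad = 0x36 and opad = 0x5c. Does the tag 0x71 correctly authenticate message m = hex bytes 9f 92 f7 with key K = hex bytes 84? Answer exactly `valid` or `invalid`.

invalid

Key hex bytes 84 is 1 byte ≤ B = 3; zero-pad to 3 bytes: K' = 84 00 00.
K' ⊕ ipad = b2 36 36; K' ⊕ opad = d8 5c 5c.
Inner hash: sum = 178+54+54+159+146+247 = 838; mod 256 = 70 → 46.
Outer hash (recomputed tag): sum = 216+92+92+70 = 470; mod 256 = 214 → d6.
Recomputed tag = d6; claimed = 71 → mismatch.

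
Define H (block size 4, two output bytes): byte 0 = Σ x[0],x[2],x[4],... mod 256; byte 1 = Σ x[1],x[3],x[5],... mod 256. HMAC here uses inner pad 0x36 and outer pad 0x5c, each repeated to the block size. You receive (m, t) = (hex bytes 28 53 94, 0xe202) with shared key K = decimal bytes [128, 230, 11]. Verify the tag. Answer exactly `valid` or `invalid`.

invalid

Key decimal bytes [128, 230, 11] = 80 e6 0b is 3 bytes ≤ B = 4; zero-pad to 4 bytes: K' = 80 e6 0b 00.
K' ⊕ ipad = b6 d0 3d 36; K' ⊕ opad = dc ba 57 5c.
Inner hash: even-index sum = 431 mod 256 = 175; odd-index sum = 345 mod 256 = 89 → af 59.
Outer hash (recomputed tag): even-index sum = 482 mod 256 = 226; odd-index sum = 367 mod 256 = 111 → e2 6f.
Recomputed tag = e26f; claimed = e202 → mismatch.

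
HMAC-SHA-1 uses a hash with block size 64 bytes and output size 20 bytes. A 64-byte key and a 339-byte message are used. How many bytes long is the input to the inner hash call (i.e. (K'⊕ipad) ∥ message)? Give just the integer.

403

Key is 64 ≤ 64 bytes, zero-padded: |K'| = 64.
Inner input = (K'⊕ipad) ∥ m → 64 + 339 = 403 bytes.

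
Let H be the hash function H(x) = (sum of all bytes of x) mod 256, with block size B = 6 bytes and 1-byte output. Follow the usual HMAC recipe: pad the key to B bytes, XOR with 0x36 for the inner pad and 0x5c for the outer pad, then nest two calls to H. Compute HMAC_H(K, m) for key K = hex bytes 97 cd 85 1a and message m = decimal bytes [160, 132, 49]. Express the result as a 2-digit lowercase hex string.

Key hex bytes 97 cd 85 1a is 4 bytes ≤ B = 6; zero-pad to 6 bytes: K' = 97 cd 85 1a 00 00.
K' ⊕ ipad = a1 fb b3 2c 36 36.  K' ⊕ opad = cb 91 d9 46 5c 5c.
Inner input = (K'⊕ipad) ∥ m = a1 fb b3 2c 36 36 ∥ a0 84 31.
Inner hash: sum = 161+251+179+44+54+54+160+132+49 = 1084; mod 256 = 60 → 3c.
Outer input = (K'⊕opad) ∥ inner = cb 91 d9 46 5c 5c ∥ 3c.
Outer hash (tag): sum = 203+145+217+70+92+92+60 = 879; mod 256 = 111 → 6f.

6f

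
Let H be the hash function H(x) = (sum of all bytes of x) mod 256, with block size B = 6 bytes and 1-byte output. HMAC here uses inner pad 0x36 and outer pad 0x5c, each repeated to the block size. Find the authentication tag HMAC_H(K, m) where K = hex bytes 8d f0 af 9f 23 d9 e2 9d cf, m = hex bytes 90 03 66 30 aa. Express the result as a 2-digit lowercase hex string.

Key hex bytes 8d f0 af 9f 23 d9 e2 9d cf is 9 bytes > B = 6, so hash it first: H(key) = 15, then zero-pad to 6 bytes: K' = 15 00 00 00 00 00.
K' ⊕ ipad = 23 36 36 36 36 36.  K' ⊕ opad = 49 5c 5c 5c 5c 5c.
Inner input = (K'⊕ipad) ∥ m = 23 36 36 36 36 36 ∥ 90 03 66 30 aa.
Inner hash: sum = 35+54+54+54+54+54+144+3+102+48+170 = 772; mod 256 = 4 → 04.
Outer input = (K'⊕opad) ∥ inner = 49 5c 5c 5c 5c 5c ∥ 04.
Outer hash (tag): sum = 73+92+92+92+92+92+4 = 537; mod 256 = 25 → 19.

19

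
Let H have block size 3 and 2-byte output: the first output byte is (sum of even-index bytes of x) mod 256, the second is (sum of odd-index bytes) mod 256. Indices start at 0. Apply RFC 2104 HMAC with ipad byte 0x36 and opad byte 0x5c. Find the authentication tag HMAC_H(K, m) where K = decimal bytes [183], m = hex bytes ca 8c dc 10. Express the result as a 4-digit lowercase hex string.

23af

Key decimal bytes [183] = b7 is 1 byte ≤ B = 3; zero-pad to 3 bytes: K' = b7 00 00.
K' ⊕ ipad = 81 36 36.  K' ⊕ opad = eb 5c 5c.
Inner input = (K'⊕ipad) ∥ m = 81 36 36 ∥ ca 8c dc 10.
Inner hash: even-index sum = 339 mod 256 = 83; odd-index sum = 476 mod 256 = 220 → 53 dc.
Outer input = (K'⊕opad) ∥ inner = eb 5c 5c ∥ 53 dc.
Outer hash (tag): even-index sum = 547 mod 256 = 35; odd-index sum = 175 mod 256 = 175 → 23 af.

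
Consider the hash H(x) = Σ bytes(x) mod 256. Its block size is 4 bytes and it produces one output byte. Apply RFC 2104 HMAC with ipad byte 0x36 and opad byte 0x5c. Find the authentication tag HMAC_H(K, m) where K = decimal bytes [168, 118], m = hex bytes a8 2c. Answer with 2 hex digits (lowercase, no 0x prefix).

f4

Key decimal bytes [168, 118] = a8 76 is 2 bytes ≤ B = 4; zero-pad to 4 bytes: K' = a8 76 00 00.
K' ⊕ ipad = 9e 40 36 36.  K' ⊕ opad = f4 2a 5c 5c.
Inner input = (K'⊕ipad) ∥ m = 9e 40 36 36 ∥ a8 2c.
Inner hash: sum = 158+64+54+54+168+44 = 542; mod 256 = 30 → 1e.
Outer input = (K'⊕opad) ∥ inner = f4 2a 5c 5c ∥ 1e.
Outer hash (tag): sum = 244+42+92+92+30 = 500; mod 256 = 244 → f4.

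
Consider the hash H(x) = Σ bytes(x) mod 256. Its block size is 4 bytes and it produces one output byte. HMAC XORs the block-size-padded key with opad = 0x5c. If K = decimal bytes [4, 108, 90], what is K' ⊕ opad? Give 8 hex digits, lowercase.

Key decimal bytes [4, 108, 90] = 04 6c 5a is 3 bytes ≤ B = 4; zero-pad to 4 bytes: K' = 04 6c 5a 00.
XOR each byte with 0x5c: 04⊕5c=58, 6c⊕5c=30, 5a⊕5c=06, 00⊕5c=5c.

5830065c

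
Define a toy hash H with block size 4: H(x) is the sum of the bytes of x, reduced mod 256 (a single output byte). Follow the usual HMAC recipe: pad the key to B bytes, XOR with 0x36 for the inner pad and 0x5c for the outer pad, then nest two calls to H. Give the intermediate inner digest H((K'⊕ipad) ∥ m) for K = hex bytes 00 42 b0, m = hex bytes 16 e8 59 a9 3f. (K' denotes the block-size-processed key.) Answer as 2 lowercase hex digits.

a5

Key hex bytes 00 42 b0 is 3 bytes ≤ B = 4; zero-pad to 4 bytes: K' = 00 42 b0 00.
K' ⊕ ipad = 36 74 86 36.
Inner input = 36 74 86 36 ∥ 16 e8 59 a9 3f.
Inner hash: sum = 54+116+134+54+22+232+89+169+63 = 933; mod 256 = 165 → a5.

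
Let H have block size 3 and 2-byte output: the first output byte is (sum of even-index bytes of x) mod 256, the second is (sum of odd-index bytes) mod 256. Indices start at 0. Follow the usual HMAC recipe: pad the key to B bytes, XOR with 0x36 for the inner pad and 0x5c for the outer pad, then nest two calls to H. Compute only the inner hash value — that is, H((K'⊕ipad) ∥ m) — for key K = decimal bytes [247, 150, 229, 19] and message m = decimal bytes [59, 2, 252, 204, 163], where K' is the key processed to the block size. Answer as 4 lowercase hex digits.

ee79

Key decimal bytes [247, 150, 229, 19] = f7 96 e5 13 is 4 bytes > B = 3, so hash it first: H(key) = dc a9, then zero-pad to 3 bytes: K' = dc a9 00.
K' ⊕ ipad = ea 9f 36.
Inner input = ea 9f 36 ∥ 3b 02 fc cc a3.
Inner hash: even-index sum = 494 mod 256 = 238; odd-index sum = 633 mod 256 = 121 → ee 79.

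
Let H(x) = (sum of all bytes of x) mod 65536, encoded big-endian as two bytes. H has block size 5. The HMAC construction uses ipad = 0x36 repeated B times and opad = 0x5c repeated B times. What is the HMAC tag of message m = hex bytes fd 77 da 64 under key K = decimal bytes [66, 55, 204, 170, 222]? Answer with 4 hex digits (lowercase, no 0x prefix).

033b

Key decimal bytes [66, 55, 204, 170, 222] = 42 37 cc aa de is exactly B = 5 bytes: K' = 42 37 cc aa de.
K' ⊕ ipad = 74 01 fa 9c e8.  K' ⊕ opad = 1e 6b 90 f6 82.
Inner input = (K'⊕ipad) ∥ m = 74 01 fa 9c e8 ∥ fd 77 da 64.
Inner hash: sum = 116+1+250+156+232+253+119+218+100 = 1445 → 05 a5.
Outer input = (K'⊕opad) ∥ inner = 1e 6b 90 f6 82 ∥ 05 a5.
Outer hash (tag): sum = 30+107+144+246+130+5+165 = 827 → 03 3b.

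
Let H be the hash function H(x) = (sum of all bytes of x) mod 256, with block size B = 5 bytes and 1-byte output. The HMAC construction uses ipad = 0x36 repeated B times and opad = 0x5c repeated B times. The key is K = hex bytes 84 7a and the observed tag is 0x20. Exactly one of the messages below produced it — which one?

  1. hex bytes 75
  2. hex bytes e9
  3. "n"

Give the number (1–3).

Key hex bytes 84 7a is 2 bytes ≤ B = 5; zero-pad to 5 bytes: K' = 84 7a 00 00 00.
K' ⊕ ipad = b2 4c 36 36 36; K' ⊕ opad = d8 26 5c 5c 5c.
m1: inner = H(b2 4c 36 36 36 75) = 15; tag = H(d8 26 5c 5c 5c 15) = 27
m2: inner = H(b2 4c 36 36 36 e9) = 89; tag = H(d8 26 5c 5c 5c 89) = 9b
m3: inner = H(b2 4c 36 36 36 6e) = 0e; tag = H(d8 26 5c 5c 5c 0e) = 20 ← matches

3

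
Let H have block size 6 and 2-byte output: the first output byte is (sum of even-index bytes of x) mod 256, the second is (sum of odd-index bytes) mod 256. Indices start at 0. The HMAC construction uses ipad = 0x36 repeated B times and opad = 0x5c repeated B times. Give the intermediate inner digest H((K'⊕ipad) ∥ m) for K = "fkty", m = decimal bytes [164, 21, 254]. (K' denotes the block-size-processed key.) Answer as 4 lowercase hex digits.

6af7

Key "fkty" = 66 6b 74 79 is 4 bytes ≤ B = 6; zero-pad to 6 bytes: K' = 66 6b 74 79 00 00.
K' ⊕ ipad = 50 5d 42 4f 36 36.
Inner input = 50 5d 42 4f 36 36 ∥ a4 15 fe.
Inner hash: even-index sum = 618 mod 256 = 106; odd-index sum = 247 mod 256 = 247 → 6a f7.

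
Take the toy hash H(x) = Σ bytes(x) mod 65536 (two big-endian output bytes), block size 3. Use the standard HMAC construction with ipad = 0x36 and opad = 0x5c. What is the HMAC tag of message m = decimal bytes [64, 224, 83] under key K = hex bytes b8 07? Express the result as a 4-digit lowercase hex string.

0205

Key hex bytes b8 07 is 2 bytes ≤ B = 3; zero-pad to 3 bytes: K' = b8 07 00.
K' ⊕ ipad = 8e 31 36.  K' ⊕ opad = e4 5b 5c.
Inner input = (K'⊕ipad) ∥ m = 8e 31 36 ∥ 40 e0 53.
Inner hash: sum = 142+49+54+64+224+83 = 616 → 02 68.
Outer input = (K'⊕opad) ∥ inner = e4 5b 5c ∥ 02 68.
Outer hash (tag): sum = 228+91+92+2+104 = 517 → 02 05.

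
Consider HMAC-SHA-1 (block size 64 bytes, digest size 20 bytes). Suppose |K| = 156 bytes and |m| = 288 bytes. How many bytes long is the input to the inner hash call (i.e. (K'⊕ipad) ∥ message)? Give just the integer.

Key is 156 > 64 bytes, so it is hashed to 20 bytes then zero-padded to 64: |K'| = 64.
Inner input = (K'⊕ipad) ∥ m → 64 + 288 = 352 bytes.

352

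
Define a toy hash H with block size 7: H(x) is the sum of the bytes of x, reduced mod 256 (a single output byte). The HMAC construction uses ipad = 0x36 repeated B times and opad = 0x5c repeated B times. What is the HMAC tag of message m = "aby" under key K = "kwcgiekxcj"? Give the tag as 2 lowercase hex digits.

3a

Key "kwcgiekxcj" = 6b 77 63 67 69 65 6b 78 63 6a is 10 bytes > B = 7, so hash it first: H(key) = 2a, then zero-pad to 7 bytes: K' = 2a 00 00 00 00 00 00.
K' ⊕ ipad = 1c 36 36 36 36 36 36.  K' ⊕ opad = 76 5c 5c 5c 5c 5c 5c.
Inner input = (K'⊕ipad) ∥ m = 1c 36 36 36 36 36 36 ∥ 61 62 79.
Inner hash: sum = 28+54+54+54+54+54+54+97+98+121 = 668; mod 256 = 156 → 9c.
Outer input = (K'⊕opad) ∥ inner = 76 5c 5c 5c 5c 5c 5c ∥ 9c.
Outer hash (tag): sum = 118+92+92+92+92+92+92+156 = 826; mod 256 = 58 → 3a.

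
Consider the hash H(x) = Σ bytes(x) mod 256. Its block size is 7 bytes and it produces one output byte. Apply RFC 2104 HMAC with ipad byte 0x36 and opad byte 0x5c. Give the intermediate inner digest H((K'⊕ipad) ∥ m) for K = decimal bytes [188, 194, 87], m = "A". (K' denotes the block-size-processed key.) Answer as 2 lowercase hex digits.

f8

Key decimal bytes [188, 194, 87] = bc c2 57 is 3 bytes ≤ B = 7; zero-pad to 7 bytes: K' = bc c2 57 00 00 00 00.
K' ⊕ ipad = 8a f4 61 36 36 36 36.
Inner input = 8a f4 61 36 36 36 36 ∥ 41.
Inner hash: sum = 138+244+97+54+54+54+54+65 = 760; mod 256 = 248 → f8.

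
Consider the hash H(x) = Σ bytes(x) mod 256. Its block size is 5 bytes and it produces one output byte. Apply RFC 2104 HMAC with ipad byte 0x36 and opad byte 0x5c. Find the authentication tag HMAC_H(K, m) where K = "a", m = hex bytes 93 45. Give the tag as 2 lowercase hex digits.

b4

Key "a" = 61 is 1 byte ≤ B = 5; zero-pad to 5 bytes: K' = 61 00 00 00 00.
K' ⊕ ipad = 57 36 36 36 36.  K' ⊕ opad = 3d 5c 5c 5c 5c.
Inner input = (K'⊕ipad) ∥ m = 57 36 36 36 36 ∥ 93 45.
Inner hash: sum = 87+54+54+54+54+147+69 = 519; mod 256 = 7 → 07.
Outer input = (K'⊕opad) ∥ inner = 3d 5c 5c 5c 5c ∥ 07.
Outer hash (tag): sum = 61+92+92+92+92+7 = 436; mod 256 = 180 → b4.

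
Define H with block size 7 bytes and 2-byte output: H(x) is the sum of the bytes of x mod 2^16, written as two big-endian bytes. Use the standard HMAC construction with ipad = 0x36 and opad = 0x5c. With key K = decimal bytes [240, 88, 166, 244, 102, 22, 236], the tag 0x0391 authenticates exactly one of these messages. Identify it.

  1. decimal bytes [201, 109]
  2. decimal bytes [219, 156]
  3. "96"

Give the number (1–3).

1

Key decimal bytes [240, 88, 166, 244, 102, 22, 236] = f0 58 a6 f4 66 16 ec is exactly B = 7 bytes: K' = f0 58 a6 f4 66 16 ec.
K' ⊕ ipad = c6 6e 90 c2 50 20 da; K' ⊕ opad = ac 04 fa a8 3a 4a b0.
m1: inner = H(c6 6e 90 c2 50 20 da c9 6d) = 05 06; tag = H(ac 04 fa a8 3a 4a b0 05 06) = 0391 ← matches
m2: inner = H(c6 6e 90 c2 50 20 da db 9c) = 05 47; tag = H(ac 04 fa a8 3a 4a b0 05 47) = 03d2
m3: inner = H(c6 6e 90 c2 50 20 da 39 36) = 04 3f; tag = H(ac 04 fa a8 3a 4a b0 04 3f) = 03c9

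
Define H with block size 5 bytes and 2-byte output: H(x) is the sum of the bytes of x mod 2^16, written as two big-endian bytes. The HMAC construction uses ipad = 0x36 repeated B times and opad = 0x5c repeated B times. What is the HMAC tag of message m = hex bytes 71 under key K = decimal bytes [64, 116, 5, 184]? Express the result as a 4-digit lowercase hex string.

01ff

Key decimal bytes [64, 116, 5, 184] = 40 74 05 b8 is 4 bytes ≤ B = 5; zero-pad to 5 bytes: K' = 40 74 05 b8 00.
K' ⊕ ipad = 76 42 33 8e 36.  K' ⊕ opad = 1c 28 59 e4 5c.
Inner input = (K'⊕ipad) ∥ m = 76 42 33 8e 36 ∥ 71.
Inner hash: sum = 118+66+51+142+54+113 = 544 → 02 20.
Outer input = (K'⊕opad) ∥ inner = 1c 28 59 e4 5c ∥ 02 20.
Outer hash (tag): sum = 28+40+89+228+92+2+32 = 511 → 01 ff.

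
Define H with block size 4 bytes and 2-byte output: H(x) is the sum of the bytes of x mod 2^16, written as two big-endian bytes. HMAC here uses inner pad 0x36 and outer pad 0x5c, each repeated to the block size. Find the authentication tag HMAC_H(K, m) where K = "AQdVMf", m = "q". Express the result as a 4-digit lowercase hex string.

Key "AQdVMf" = 41 51 64 56 4d 66 is 6 bytes > B = 4, so hash it first: H(key) = 01 ff, then zero-pad to 4 bytes: K' = 01 ff 00 00.
K' ⊕ ipad = 37 c9 36 36.  K' ⊕ opad = 5d a3 5c 5c.
Inner input = (K'⊕ipad) ∥ m = 37 c9 36 36 ∥ 71.
Inner hash: sum = 55+201+54+54+113 = 477 → 01 dd.
Outer input = (K'⊕opad) ∥ inner = 5d a3 5c 5c ∥ 01 dd.
Outer hash (tag): sum = 93+163+92+92+1+221 = 662 → 02 96.

0296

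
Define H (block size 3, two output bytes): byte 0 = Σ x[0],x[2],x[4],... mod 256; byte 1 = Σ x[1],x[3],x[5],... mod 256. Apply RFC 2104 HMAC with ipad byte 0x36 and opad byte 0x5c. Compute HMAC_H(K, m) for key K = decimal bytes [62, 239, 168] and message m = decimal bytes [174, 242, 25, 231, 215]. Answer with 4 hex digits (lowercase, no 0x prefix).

Key decimal bytes [62, 239, 168] = 3e ef a8 is exactly B = 3 bytes: K' = 3e ef a8.
K' ⊕ ipad = 08 d9 9e.  K' ⊕ opad = 62 b3 f4.
Inner input = (K'⊕ipad) ∥ m = 08 d9 9e ∥ ae f2 19 e7 d7.
Inner hash: even-index sum = 639 mod 256 = 127; odd-index sum = 631 mod 256 = 119 → 7f 77.
Outer input = (K'⊕opad) ∥ inner = 62 b3 f4 ∥ 7f 77.
Outer hash (tag): even-index sum = 461 mod 256 = 205; odd-index sum = 306 mod 256 = 50 → cd 32.

cd32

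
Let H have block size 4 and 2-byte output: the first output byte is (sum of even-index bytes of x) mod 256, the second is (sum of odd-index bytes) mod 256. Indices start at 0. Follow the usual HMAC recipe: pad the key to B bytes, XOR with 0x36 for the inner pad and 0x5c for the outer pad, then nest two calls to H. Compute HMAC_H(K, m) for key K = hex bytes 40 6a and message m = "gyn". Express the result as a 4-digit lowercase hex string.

Key hex bytes 40 6a is 2 bytes ≤ B = 4; zero-pad to 4 bytes: K' = 40 6a 00 00.
K' ⊕ ipad = 76 5c 36 36.  K' ⊕ opad = 1c 36 5c 5c.
Inner input = (K'⊕ipad) ∥ m = 76 5c 36 36 ∥ 67 79 6e.
Inner hash: even-index sum = 385 mod 256 = 129; odd-index sum = 267 mod 256 = 11 → 81 0b.
Outer input = (K'⊕opad) ∥ inner = 1c 36 5c 5c ∥ 81 0b.
Outer hash (tag): even-index sum = 249 mod 256 = 249; odd-index sum = 157 mod 256 = 157 → f9 9d.

f99d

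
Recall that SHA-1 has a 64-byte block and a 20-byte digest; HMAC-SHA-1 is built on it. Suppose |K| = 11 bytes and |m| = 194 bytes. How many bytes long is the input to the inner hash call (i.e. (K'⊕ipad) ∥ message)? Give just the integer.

Key is 11 ≤ 64 bytes, zero-padded: |K'| = 64.
Inner input = (K'⊕ipad) ∥ m → 64 + 194 = 258 bytes.

258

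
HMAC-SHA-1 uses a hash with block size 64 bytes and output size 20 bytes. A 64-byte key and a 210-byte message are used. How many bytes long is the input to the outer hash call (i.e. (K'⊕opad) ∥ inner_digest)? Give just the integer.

Key is 64 ≤ 64 bytes, zero-padded: |K'| = 64.
Outer input = (K'⊕opad) ∥ H(inner) → 64 + 20 = 84 bytes.

84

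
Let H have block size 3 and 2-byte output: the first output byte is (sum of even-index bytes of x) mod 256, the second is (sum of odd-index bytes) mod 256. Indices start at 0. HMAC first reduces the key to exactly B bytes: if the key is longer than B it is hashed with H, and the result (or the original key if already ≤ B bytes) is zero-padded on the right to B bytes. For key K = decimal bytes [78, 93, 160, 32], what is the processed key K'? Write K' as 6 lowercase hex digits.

|K| = 4 > B = 3, so first hash the key.
H(K): even-index sum = 238 mod 256 = 238; odd-index sum = 125 mod 256 = 125 → ee 7d.
Zero-pad H(K) = ee 7d to 3 bytes: K' = ee 7d 00.

ee7d00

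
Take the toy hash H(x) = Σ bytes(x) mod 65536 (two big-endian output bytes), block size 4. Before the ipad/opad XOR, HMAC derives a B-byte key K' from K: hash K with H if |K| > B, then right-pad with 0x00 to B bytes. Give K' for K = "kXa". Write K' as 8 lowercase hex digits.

6b586100

Key "kXa" = 6b 58 61 is 3 bytes ≤ B = 4; zero-pad to 4 bytes: K' = 6b 58 61 00.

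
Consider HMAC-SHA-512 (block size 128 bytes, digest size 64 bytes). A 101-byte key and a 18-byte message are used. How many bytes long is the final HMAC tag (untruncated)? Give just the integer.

64

The tag is one SHA-512 digest: 64 bytes.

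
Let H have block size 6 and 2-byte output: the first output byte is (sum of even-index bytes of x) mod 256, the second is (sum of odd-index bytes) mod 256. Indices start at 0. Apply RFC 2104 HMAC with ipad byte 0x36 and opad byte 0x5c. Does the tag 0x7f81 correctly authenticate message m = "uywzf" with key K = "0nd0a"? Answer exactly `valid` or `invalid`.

Key "0nd0a" = 30 6e 64 30 61 is 5 bytes ≤ B = 6; zero-pad to 6 bytes: K' = 30 6e 64 30 61 00.
K' ⊕ ipad = 06 58 52 06 57 36; K' ⊕ opad = 6c 32 38 6c 3d 5c.
Inner hash: even-index sum = 513 mod 256 = 1; odd-index sum = 391 mod 256 = 135 → 01 87.
Outer hash (recomputed tag): even-index sum = 226 mod 256 = 226; odd-index sum = 385 mod 256 = 129 → e2 81.
Recomputed tag = e281; claimed = 7f81 → mismatch.

invalid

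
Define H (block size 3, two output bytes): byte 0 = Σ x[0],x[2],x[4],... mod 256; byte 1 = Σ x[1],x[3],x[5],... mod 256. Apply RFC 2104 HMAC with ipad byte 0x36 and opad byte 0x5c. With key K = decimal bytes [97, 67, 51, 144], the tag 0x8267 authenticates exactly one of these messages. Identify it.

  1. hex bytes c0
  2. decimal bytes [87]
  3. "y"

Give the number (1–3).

Key decimal bytes [97, 67, 51, 144] = 61 43 33 90 is 4 bytes > B = 3, so hash it first: H(key) = 94 d3, then zero-pad to 3 bytes: K' = 94 d3 00.
K' ⊕ ipad = a2 e5 36; K' ⊕ opad = c8 8f 5c.
m1: inner = H(a2 e5 36 c0) = d8 a5; tag = H(c8 8f 5c d8 a5) = c967
m2: inner = H(a2 e5 36 57) = d8 3c; tag = H(c8 8f 5c d8 3c) = 6067
m3: inner = H(a2 e5 36 79) = d8 5e; tag = H(c8 8f 5c d8 5e) = 8267 ← matches

3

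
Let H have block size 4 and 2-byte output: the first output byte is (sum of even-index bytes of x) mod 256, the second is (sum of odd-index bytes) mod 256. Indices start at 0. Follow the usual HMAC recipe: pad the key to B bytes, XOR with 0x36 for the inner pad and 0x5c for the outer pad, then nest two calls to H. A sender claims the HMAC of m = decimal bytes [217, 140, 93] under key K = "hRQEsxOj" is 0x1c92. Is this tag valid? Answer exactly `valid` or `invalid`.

invalid

Key "hRQEsxOj" = 68 52 51 45 73 78 4f 6a is 8 bytes > B = 4, so hash it first: H(key) = 7b 79, then zero-pad to 4 bytes: K' = 7b 79 00 00.
K' ⊕ ipad = 4d 4f 36 36; K' ⊕ opad = 27 25 5c 5c.
Inner hash: even-index sum = 441 mod 256 = 185; odd-index sum = 273 mod 256 = 17 → b9 11.
Outer hash (recomputed tag): even-index sum = 316 mod 256 = 60; odd-index sum = 146 mod 256 = 146 → 3c 92.
Recomputed tag = 3c92; claimed = 1c92 → mismatch.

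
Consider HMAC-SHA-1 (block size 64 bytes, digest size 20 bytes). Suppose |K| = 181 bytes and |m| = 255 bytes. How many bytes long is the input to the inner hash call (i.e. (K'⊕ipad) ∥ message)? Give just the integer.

Key is 181 > 64 bytes, so it is hashed to 20 bytes then zero-padded to 64: |K'| = 64.
Inner input = (K'⊕ipad) ∥ m → 64 + 255 = 319 bytes.

319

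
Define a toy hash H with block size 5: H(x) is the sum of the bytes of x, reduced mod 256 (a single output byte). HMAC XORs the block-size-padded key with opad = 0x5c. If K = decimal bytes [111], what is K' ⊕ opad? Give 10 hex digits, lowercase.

335c5c5c5c

Key decimal bytes [111] = 6f is 1 byte ≤ B = 5; zero-pad to 5 bytes: K' = 6f 00 00 00 00.
XOR each byte with 0x5c: 6f⊕5c=33, 00⊕5c=5c, 00⊕5c=5c, 00⊕5c=5c, 00⊕5c=5c.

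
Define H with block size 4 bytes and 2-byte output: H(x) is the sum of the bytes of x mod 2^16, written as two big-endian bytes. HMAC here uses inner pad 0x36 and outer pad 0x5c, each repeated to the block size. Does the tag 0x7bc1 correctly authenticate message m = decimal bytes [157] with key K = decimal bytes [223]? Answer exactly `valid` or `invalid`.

invalid

Key decimal bytes [223] = df is 1 byte ≤ B = 4; zero-pad to 4 bytes: K' = df 00 00 00.
K' ⊕ ipad = e9 36 36 36; K' ⊕ opad = 83 5c 5c 5c.
Inner hash: sum = 233+54+54+54+157 = 552 → 02 28.
Outer hash (recomputed tag): sum = 131+92+92+92+2+40 = 449 → 01 c1.
Recomputed tag = 01c1; claimed = 7bc1 → mismatch.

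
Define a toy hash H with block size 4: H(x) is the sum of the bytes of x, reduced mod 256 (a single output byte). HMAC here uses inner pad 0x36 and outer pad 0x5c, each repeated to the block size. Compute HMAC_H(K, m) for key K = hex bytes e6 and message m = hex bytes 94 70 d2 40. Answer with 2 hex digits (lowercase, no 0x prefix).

Key hex bytes e6 is 1 byte ≤ B = 4; zero-pad to 4 bytes: K' = e6 00 00 00.
K' ⊕ ipad = d0 36 36 36.  K' ⊕ opad = ba 5c 5c 5c.
Inner input = (K'⊕ipad) ∥ m = d0 36 36 36 ∥ 94 70 d2 40.
Inner hash: sum = 208+54+54+54+148+112+210+64 = 904; mod 256 = 136 → 88.
Outer input = (K'⊕opad) ∥ inner = ba 5c 5c 5c ∥ 88.
Outer hash (tag): sum = 186+92+92+92+136 = 598; mod 256 = 86 → 56.

56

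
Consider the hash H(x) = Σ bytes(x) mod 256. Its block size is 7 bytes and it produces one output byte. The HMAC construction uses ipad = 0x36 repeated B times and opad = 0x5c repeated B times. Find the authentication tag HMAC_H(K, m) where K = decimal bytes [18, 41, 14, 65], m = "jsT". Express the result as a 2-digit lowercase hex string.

0b

Key decimal bytes [18, 41, 14, 65] = 12 29 0e 41 is 4 bytes ≤ B = 7; zero-pad to 7 bytes: K' = 12 29 0e 41 00 00 00.
K' ⊕ ipad = 24 1f 38 77 36 36 36.  K' ⊕ opad = 4e 75 52 1d 5c 5c 5c.
Inner input = (K'⊕ipad) ∥ m = 24 1f 38 77 36 36 36 ∥ 6a 73 54.
Inner hash: sum = 36+31+56+119+54+54+54+106+115+84 = 709; mod 256 = 197 → c5.
Outer input = (K'⊕opad) ∥ inner = 4e 75 52 1d 5c 5c 5c ∥ c5.
Outer hash (tag): sum = 78+117+82+29+92+92+92+197 = 779; mod 256 = 11 → 0b.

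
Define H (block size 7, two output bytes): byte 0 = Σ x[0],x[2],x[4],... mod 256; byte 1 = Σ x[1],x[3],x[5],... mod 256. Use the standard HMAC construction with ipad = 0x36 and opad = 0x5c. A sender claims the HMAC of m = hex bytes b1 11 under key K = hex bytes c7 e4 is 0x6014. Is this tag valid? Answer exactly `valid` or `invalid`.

Key hex bytes c7 e4 is 2 bytes ≤ B = 7; zero-pad to 7 bytes: K' = c7 e4 00 00 00 00 00.
K' ⊕ ipad = f1 d2 36 36 36 36 36; K' ⊕ opad = 9b b8 5c 5c 5c 5c 5c.
Inner hash: even-index sum = 420 mod 256 = 164; odd-index sum = 495 mod 256 = 239 → a4 ef.
Outer hash (recomputed tag): even-index sum = 670 mod 256 = 158; odd-index sum = 532 mod 256 = 20 → 9e 14.
Recomputed tag = 9e14; claimed = 6014 → mismatch.

invalid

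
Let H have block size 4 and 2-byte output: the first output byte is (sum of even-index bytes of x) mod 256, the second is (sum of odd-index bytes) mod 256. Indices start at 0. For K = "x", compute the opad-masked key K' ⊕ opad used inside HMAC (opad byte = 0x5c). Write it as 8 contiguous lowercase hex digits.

Key "x" = 78 is 1 byte ≤ B = 4; zero-pad to 4 bytes: K' = 78 00 00 00.
XOR each byte with 0x5c: 78⊕5c=24, 00⊕5c=5c, 00⊕5c=5c, 00⊕5c=5c.

245c5c5c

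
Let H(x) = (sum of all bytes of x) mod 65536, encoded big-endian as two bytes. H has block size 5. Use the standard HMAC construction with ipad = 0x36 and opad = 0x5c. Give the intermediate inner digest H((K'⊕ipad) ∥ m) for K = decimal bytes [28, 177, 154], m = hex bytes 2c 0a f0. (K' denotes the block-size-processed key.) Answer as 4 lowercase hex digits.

Key decimal bytes [28, 177, 154] = 1c b1 9a is 3 bytes ≤ B = 5; zero-pad to 5 bytes: K' = 1c b1 9a 00 00.
K' ⊕ ipad = 2a 87 ac 36 36.
Inner input = 2a 87 ac 36 36 ∥ 2c 0a f0.
Inner hash: sum = 42+135+172+54+54+44+10+240 = 751 → 02 ef.

02ef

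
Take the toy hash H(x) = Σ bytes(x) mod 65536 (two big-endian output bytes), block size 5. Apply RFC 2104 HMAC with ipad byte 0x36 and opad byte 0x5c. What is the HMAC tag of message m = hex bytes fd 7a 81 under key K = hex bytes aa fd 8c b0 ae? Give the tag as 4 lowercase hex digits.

Key hex bytes aa fd 8c b0 ae is exactly B = 5 bytes: K' = aa fd 8c b0 ae.
K' ⊕ ipad = 9c cb ba 86 98.  K' ⊕ opad = f6 a1 d0 ec f2.
Inner input = (K'⊕ipad) ∥ m = 9c cb ba 86 98 ∥ fd 7a 81.
Inner hash: sum = 156+203+186+134+152+253+122+129 = 1335 → 05 37.
Outer input = (K'⊕opad) ∥ inner = f6 a1 d0 ec f2 ∥ 05 37.
Outer hash (tag): sum = 246+161+208+236+242+5+55 = 1153 → 04 81.

0481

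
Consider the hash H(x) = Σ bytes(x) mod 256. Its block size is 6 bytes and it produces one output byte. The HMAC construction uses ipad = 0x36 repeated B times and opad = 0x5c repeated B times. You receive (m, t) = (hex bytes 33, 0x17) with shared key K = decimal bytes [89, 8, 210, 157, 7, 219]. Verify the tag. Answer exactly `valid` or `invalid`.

Key decimal bytes [89, 8, 210, 157, 7, 219] = 59 08 d2 9d 07 db is exactly B = 6 bytes: K' = 59 08 d2 9d 07 db.
K' ⊕ ipad = 6f 3e e4 ab 31 ed; K' ⊕ opad = 05 54 8e c1 5b 87.
Inner hash: sum = 111+62+228+171+49+237+51 = 909; mod 256 = 141 → 8d.
Outer hash (recomputed tag): sum = 5+84+142+193+91+135+141 = 791; mod 256 = 23 → 17.
Recomputed tag = 17; claimed = 17 → match.

valid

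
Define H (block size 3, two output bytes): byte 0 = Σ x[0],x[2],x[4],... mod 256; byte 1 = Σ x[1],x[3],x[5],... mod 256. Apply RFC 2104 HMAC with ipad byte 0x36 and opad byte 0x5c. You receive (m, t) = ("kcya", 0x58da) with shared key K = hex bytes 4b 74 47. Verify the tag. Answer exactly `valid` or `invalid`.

Key hex bytes 4b 74 47 is exactly B = 3 bytes: K' = 4b 74 47.
K' ⊕ ipad = 7d 42 71; K' ⊕ opad = 17 28 1b.
Inner hash: even-index sum = 434 mod 256 = 178; odd-index sum = 294 mod 256 = 38 → b2 26.
Outer hash (recomputed tag): even-index sum = 88 mod 256 = 88; odd-index sum = 218 mod 256 = 218 → 58 da.
Recomputed tag = 58da; claimed = 58da → match.

valid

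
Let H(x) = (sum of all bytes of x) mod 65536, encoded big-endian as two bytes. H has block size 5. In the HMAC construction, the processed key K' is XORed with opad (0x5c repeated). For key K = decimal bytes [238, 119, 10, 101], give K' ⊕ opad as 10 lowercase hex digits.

b22b56395c

Key decimal bytes [238, 119, 10, 101] = ee 77 0a 65 is 4 bytes ≤ B = 5; zero-pad to 5 bytes: K' = ee 77 0a 65 00.
XOR each byte with 0x5c: ee⊕5c=b2, 77⊕5c=2b, 0a⊕5c=56, 65⊕5c=39, 00⊕5c=5c.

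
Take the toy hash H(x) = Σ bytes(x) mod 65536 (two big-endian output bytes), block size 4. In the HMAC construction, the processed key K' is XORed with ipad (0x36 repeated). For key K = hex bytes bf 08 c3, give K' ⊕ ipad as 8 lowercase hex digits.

893ef536

Key hex bytes bf 08 c3 is 3 bytes ≤ B = 4; zero-pad to 4 bytes: K' = bf 08 c3 00.
XOR each byte with 0x36: bf⊕36=89, 08⊕36=3e, c3⊕36=f5, 00⊕36=36.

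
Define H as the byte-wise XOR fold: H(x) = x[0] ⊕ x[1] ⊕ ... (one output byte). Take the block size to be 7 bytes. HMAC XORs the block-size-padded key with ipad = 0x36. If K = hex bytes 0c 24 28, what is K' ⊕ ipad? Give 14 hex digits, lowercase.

Key hex bytes 0c 24 28 is 3 bytes ≤ B = 7; zero-pad to 7 bytes: K' = 0c 24 28 00 00 00 00.
XOR each byte with 0x36: 0c⊕36=3a, 24⊕36=12, 28⊕36=1e, 00⊕36=36, 00⊕36=36, 00⊕36=36, 00⊕36=36.

3a121e36363636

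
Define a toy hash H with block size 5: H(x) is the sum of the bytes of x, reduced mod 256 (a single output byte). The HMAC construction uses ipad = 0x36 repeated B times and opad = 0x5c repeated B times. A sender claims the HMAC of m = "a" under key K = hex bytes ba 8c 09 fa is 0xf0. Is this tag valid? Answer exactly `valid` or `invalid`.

Key hex bytes ba 8c 09 fa is 4 bytes ≤ B = 5; zero-pad to 5 bytes: K' = ba 8c 09 fa 00.
K' ⊕ ipad = 8c ba 3f cc 36; K' ⊕ opad = e6 d0 55 a6 5c.
Inner hash: sum = 140+186+63+204+54+97 = 744; mod 256 = 232 → e8.
Outer hash (recomputed tag): sum = 230+208+85+166+92+232 = 1013; mod 256 = 245 → f5.
Recomputed tag = f5; claimed = f0 → mismatch.

invalid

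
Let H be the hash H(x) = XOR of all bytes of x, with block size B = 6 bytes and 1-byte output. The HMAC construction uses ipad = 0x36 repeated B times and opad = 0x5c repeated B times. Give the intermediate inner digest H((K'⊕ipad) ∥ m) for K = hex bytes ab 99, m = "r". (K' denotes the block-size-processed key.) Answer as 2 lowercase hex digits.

40

Key hex bytes ab 99 is 2 bytes ≤ B = 6; zero-pad to 6 bytes: K' = ab 99 00 00 00 00.
K' ⊕ ipad = 9d af 36 36 36 36.
Inner input = 9d af 36 36 36 36 ∥ 72.
Inner hash: XOR 9d⊕af⊕36⊕36⊕36⊕36⊕72 = 40.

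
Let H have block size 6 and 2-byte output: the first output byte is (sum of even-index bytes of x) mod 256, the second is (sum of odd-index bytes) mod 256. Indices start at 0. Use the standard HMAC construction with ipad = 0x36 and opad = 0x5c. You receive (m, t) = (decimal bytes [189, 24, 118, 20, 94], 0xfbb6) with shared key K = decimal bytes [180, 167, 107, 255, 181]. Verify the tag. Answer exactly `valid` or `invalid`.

Key decimal bytes [180, 167, 107, 255, 181] = b4 a7 6b ff b5 is 5 bytes ≤ B = 6; zero-pad to 6 bytes: K' = b4 a7 6b ff b5 00.
K' ⊕ ipad = 82 91 5d c9 83 36; K' ⊕ opad = e8 fb 37 a3 e9 5c.
Inner hash: even-index sum = 755 mod 256 = 243; odd-index sum = 444 mod 256 = 188 → f3 bc.
Outer hash (recomputed tag): even-index sum = 763 mod 256 = 251; odd-index sum = 694 mod 256 = 182 → fb b6.
Recomputed tag = fbb6; claimed = fbb6 → match.

valid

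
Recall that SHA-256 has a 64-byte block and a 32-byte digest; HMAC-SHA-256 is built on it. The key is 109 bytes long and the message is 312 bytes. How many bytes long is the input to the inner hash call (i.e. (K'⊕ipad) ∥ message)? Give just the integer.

Key is 109 > 64 bytes, so it is hashed to 32 bytes then zero-padded to 64: |K'| = 64.
Inner input = (K'⊕ipad) ∥ m → 64 + 312 = 376 bytes.

376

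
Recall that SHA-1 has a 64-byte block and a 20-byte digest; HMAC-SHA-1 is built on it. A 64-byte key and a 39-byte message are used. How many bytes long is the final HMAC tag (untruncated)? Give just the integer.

20

The tag is one SHA-1 digest: 20 bytes.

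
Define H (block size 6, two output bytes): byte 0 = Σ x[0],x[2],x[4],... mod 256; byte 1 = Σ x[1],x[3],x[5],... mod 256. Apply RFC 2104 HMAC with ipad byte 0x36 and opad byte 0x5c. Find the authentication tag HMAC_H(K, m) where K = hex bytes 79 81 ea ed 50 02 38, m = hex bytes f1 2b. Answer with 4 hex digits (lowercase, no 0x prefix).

a9c1

Key hex bytes 79 81 ea ed 50 02 38 is 7 bytes > B = 6, so hash it first: H(key) = eb 70, then zero-pad to 6 bytes: K' = eb 70 00 00 00 00.
K' ⊕ ipad = dd 46 36 36 36 36.  K' ⊕ opad = b7 2c 5c 5c 5c 5c.
Inner input = (K'⊕ipad) ∥ m = dd 46 36 36 36 36 ∥ f1 2b.
Inner hash: even-index sum = 570 mod 256 = 58; odd-index sum = 221 mod 256 = 221 → 3a dd.
Outer input = (K'⊕opad) ∥ inner = b7 2c 5c 5c 5c 5c ∥ 3a dd.
Outer hash (tag): even-index sum = 425 mod 256 = 169; odd-index sum = 449 mod 256 = 193 → a9 c1.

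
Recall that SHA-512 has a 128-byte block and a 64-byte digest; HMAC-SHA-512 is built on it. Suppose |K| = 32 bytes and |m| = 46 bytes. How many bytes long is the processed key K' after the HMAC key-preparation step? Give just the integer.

Key is 32 ≤ 128 bytes, zero-padded: |K'| = 128.

128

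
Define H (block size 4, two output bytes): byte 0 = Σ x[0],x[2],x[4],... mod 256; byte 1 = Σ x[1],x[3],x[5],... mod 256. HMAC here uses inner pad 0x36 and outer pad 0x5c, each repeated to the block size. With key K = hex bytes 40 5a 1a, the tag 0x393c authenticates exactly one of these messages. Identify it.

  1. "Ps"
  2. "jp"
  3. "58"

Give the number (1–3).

Key hex bytes 40 5a 1a is 3 bytes ≤ B = 4; zero-pad to 4 bytes: K' = 40 5a 1a 00.
K' ⊕ ipad = 76 6c 2c 36; K' ⊕ opad = 1c 06 46 5c.
m1: inner = H(76 6c 2c 36 50 73) = f2 15; tag = H(1c 06 46 5c f2 15) = 5477
m2: inner = H(76 6c 2c 36 6a 70) = 0c 12; tag = H(1c 06 46 5c 0c 12) = 6e74
m3: inner = H(76 6c 2c 36 35 38) = d7 da; tag = H(1c 06 46 5c d7 da) = 393c ← matches

3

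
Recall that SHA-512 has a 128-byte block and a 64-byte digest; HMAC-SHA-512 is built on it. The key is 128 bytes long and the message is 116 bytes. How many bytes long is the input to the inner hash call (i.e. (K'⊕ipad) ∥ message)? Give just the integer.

Key is 128 ≤ 128 bytes, zero-padded: |K'| = 128.
Inner input = (K'⊕ipad) ∥ m → 128 + 116 = 244 bytes.

244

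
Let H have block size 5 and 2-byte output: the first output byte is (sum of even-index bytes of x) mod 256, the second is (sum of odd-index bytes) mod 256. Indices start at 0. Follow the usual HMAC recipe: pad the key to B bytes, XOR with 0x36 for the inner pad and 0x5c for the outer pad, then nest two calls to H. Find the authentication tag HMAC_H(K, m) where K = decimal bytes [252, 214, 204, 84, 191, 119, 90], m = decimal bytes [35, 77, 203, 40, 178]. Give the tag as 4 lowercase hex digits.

e211

Key decimal bytes [252, 214, 204, 84, 191, 119, 90] = fc d6 cc 54 bf 77 5a is 7 bytes > B = 5, so hash it first: H(key) = e1 a1, then zero-pad to 5 bytes: K' = e1 a1 00 00 00.
K' ⊕ ipad = d7 97 36 36 36.  K' ⊕ opad = bd fd 5c 5c 5c.
Inner input = (K'⊕ipad) ∥ m = d7 97 36 36 36 ∥ 23 4d cb 28 b2.
Inner hash: even-index sum = 440 mod 256 = 184; odd-index sum = 621 mod 256 = 109 → b8 6d.
Outer input = (K'⊕opad) ∥ inner = bd fd 5c 5c 5c ∥ b8 6d.
Outer hash (tag): even-index sum = 482 mod 256 = 226; odd-index sum = 529 mod 256 = 17 → e2 11.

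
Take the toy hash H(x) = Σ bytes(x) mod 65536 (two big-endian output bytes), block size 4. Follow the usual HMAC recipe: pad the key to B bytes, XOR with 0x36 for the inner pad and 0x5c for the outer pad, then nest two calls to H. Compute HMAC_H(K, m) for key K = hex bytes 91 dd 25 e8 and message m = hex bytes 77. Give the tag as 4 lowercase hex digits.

0377

Key hex bytes 91 dd 25 e8 is exactly B = 4 bytes: K' = 91 dd 25 e8.
K' ⊕ ipad = a7 eb 13 de.  K' ⊕ opad = cd 81 79 b4.
Inner input = (K'⊕ipad) ∥ m = a7 eb 13 de ∥ 77.
Inner hash: sum = 167+235+19+222+119 = 762 → 02 fa.
Outer input = (K'⊕opad) ∥ inner = cd 81 79 b4 ∥ 02 fa.
Outer hash (tag): sum = 205+129+121+180+2+250 = 887 → 03 77.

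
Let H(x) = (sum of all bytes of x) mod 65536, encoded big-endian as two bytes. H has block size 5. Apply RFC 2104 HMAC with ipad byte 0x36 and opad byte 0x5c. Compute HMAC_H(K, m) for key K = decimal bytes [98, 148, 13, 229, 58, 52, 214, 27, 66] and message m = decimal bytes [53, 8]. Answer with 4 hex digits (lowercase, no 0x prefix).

Key decimal bytes [98, 148, 13, 229, 58, 52, 214, 27, 66] = 62 94 0d e5 3a 34 d6 1b 42 is 9 bytes > B = 5, so hash it first: H(key) = 03 89, then zero-pad to 5 bytes: K' = 03 89 00 00 00.
K' ⊕ ipad = 35 bf 36 36 36.  K' ⊕ opad = 5f d5 5c 5c 5c.
Inner input = (K'⊕ipad) ∥ m = 35 bf 36 36 36 ∥ 35 08.
Inner hash: sum = 53+191+54+54+54+53+8 = 467 → 01 d3.
Outer input = (K'⊕opad) ∥ inner = 5f d5 5c 5c 5c ∥ 01 d3.
Outer hash (tag): sum = 95+213+92+92+92+1+211 = 796 → 03 1c.

031c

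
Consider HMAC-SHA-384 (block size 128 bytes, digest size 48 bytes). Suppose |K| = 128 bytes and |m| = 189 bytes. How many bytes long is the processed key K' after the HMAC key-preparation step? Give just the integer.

Key is 128 ≤ 128 bytes, zero-padded: |K'| = 128.

128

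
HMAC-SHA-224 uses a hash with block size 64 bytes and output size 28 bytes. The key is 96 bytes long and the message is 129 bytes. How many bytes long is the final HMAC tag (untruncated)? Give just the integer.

The tag is one SHA-224 digest: 28 bytes.

28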